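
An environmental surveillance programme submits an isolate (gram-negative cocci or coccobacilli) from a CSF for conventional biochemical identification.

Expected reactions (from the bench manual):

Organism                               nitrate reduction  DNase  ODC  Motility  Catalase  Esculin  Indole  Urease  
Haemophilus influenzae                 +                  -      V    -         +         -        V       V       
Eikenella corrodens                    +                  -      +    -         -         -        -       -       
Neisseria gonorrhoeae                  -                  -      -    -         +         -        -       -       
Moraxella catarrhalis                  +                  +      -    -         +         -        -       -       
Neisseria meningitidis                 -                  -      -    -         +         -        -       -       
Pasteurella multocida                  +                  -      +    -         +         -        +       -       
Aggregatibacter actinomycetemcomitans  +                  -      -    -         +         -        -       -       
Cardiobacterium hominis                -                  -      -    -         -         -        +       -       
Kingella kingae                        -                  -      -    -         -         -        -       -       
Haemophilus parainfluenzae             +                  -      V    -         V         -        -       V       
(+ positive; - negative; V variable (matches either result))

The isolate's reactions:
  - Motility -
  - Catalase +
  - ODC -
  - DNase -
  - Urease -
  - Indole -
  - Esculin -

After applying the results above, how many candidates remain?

Indole -: excludes Pasteurella multocida, Cardiobacterium hominis — 8 left.
Urease -: all 8 remaining candidates are consistent.
Catalase +: excludes Eikenella corrodens, Kingella kingae — 6 left.
ODC -: all 6 remaining candidates are consistent.
Motility -: all 6 remaining candidates are consistent.
Esculin -: all 6 remaining candidates are consistent.
DNase -: excludes Moraxella catarrhalis — 5 left.
Still consistent: Aggregatibacter actinomycetemcomitans, Haemophilus influenzae, Haemophilus parainfluenzae, Neisseria gonorrhoeae, Neisseria meningitidis.

5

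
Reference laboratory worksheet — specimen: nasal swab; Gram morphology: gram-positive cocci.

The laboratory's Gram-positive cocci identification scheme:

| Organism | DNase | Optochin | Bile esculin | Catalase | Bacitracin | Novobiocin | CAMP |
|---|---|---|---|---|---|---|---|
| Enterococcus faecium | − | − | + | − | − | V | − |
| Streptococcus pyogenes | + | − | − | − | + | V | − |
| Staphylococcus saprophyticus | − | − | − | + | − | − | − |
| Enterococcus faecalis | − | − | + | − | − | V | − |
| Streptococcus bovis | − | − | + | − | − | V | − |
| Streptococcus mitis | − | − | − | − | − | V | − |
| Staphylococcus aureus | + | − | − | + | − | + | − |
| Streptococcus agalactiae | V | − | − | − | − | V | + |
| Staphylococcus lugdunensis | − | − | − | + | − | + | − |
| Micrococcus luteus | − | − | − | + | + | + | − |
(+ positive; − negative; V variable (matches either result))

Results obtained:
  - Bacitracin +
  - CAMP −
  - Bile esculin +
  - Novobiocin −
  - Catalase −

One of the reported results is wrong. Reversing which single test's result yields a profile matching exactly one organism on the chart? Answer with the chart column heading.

Bile esculin

As reported, no row in the chart matches all 5 reactions.
Reversing CAMP → still no organism matches.
Reversing Bacitracin → 3 organisms match (not unique).
Reversing Novobiocin → still no organism matches.
Reversing Bile esculin (to −) → unique match: Streptococcus pyogenes.
Reversing Catalase → still no organism matches.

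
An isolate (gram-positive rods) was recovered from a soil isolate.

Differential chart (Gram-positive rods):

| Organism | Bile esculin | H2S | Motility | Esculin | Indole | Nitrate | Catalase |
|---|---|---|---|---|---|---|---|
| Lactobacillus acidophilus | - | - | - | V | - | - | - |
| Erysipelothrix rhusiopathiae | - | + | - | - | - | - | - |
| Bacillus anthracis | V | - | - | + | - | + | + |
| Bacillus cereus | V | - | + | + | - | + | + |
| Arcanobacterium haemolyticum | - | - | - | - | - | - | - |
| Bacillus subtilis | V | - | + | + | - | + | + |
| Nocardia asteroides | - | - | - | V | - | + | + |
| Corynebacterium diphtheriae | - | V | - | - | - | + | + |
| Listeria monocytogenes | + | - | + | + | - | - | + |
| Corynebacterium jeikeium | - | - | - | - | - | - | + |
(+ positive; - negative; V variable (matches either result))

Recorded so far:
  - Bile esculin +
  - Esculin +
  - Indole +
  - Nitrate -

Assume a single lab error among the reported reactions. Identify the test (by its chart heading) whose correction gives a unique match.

Indole

As reported, no row in the chart matches all 4 reactions.
Reversing Esculin → still no organism matches.
Reversing Indole (to -) → unique match: Listeria monocytogenes.
Reversing Nitrate → still no organism matches.
Reversing Bile esculin → still no organism matches.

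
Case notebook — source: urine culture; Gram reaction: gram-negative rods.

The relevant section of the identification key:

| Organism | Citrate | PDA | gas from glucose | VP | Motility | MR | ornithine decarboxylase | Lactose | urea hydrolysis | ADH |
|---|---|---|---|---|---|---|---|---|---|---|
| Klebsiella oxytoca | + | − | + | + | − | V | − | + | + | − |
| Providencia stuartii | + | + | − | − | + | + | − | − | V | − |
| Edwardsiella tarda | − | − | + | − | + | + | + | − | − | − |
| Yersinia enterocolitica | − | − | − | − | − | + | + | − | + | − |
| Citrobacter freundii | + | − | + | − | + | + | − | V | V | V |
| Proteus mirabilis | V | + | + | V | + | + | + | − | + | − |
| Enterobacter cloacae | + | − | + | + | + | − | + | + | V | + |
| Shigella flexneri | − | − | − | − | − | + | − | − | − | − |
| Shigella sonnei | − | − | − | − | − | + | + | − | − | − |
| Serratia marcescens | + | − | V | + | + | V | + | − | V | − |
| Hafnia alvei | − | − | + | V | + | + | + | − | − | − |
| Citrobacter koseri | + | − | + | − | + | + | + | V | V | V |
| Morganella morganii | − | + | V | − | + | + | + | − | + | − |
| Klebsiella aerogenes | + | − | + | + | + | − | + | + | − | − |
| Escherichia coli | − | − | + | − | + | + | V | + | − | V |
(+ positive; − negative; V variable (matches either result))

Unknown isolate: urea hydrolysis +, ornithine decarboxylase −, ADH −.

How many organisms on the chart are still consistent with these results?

3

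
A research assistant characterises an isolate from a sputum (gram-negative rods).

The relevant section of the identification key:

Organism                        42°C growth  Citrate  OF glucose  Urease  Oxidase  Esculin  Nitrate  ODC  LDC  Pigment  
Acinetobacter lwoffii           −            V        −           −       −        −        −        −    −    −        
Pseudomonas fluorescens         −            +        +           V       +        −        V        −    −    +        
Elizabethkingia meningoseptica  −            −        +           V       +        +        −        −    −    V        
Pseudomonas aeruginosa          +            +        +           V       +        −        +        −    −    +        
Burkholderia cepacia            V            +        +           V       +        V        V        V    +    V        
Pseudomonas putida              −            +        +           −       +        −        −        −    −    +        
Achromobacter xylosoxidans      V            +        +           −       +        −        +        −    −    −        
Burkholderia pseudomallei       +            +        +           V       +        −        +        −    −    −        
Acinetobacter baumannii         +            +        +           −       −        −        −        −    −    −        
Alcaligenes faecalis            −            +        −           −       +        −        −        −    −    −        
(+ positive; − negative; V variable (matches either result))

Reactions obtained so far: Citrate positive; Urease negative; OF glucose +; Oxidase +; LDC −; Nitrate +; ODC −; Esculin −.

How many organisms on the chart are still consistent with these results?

4

OF glucose +: excludes Acinetobacter lwoffii, Alcaligenes faecalis — 8 left.
Oxidase +: excludes Acinetobacter baumannii — 7 left.
Urease −: all 7 remaining candidates are consistent.
Esculin −: excludes Elizabethkingia meningoseptica — 6 left.
LDC −: excludes Burkholderia cepacia — 5 left.
Nitrate +: excludes Pseudomonas putida — 4 left.
ODC −: all 4 remaining candidates are consistent.
Citrate +: all 4 remaining candidates are consistent.
Still consistent: Achromobacter xylosoxidans, Burkholderia pseudomallei, Pseudomonas aeruginosa, Pseudomonas fluorescens.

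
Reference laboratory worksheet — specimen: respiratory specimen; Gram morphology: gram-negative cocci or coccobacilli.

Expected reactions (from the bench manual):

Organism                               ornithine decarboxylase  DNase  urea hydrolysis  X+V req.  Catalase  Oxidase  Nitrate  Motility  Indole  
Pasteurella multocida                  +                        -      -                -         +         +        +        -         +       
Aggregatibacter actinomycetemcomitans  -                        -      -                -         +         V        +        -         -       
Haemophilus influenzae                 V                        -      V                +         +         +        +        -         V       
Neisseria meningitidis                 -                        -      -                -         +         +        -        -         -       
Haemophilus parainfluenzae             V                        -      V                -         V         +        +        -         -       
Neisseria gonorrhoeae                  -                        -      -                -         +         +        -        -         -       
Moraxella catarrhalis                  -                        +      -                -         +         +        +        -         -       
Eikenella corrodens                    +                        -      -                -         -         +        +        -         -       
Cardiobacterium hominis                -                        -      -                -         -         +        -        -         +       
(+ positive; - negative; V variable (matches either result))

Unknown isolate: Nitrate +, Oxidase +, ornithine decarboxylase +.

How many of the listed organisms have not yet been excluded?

ornithine decarboxylase +: excludes 5 organisms — 4 left.
Nitrate +: all 4 remaining candidates are consistent.
Oxidase +: all 4 remaining candidates are consistent.
Still consistent: Eikenella corrodens, Haemophilus influenzae, Haemophilus parainfluenzae, Pasteurella multocida.

4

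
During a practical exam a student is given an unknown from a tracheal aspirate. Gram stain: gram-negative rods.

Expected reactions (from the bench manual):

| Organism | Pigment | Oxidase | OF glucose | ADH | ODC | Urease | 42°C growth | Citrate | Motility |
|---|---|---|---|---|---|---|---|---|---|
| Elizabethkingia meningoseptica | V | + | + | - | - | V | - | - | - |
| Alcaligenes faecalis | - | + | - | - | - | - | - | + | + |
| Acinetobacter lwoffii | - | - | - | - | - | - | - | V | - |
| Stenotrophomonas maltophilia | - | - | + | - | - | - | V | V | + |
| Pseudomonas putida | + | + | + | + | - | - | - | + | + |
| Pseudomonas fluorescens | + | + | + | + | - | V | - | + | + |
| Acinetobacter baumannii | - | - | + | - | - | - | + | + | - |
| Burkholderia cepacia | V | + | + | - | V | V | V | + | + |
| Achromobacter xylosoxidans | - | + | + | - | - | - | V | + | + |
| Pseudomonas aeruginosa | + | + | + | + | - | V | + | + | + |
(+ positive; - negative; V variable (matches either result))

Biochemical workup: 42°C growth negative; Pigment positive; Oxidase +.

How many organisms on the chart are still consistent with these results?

42°C growth -: excludes Acinetobacter baumannii, Pseudomonas aeruginosa — 8 left.
Oxidase +: excludes Acinetobacter lwoffii, Stenotrophomonas maltophilia — 6 left.
Pigment +: excludes Alcaligenes faecalis, Achromobacter xylosoxidans — 4 left.
Still consistent: Burkholderia cepacia, Elizabethkingia meningoseptica, Pseudomonas fluorescens, Pseudomonas putida.

4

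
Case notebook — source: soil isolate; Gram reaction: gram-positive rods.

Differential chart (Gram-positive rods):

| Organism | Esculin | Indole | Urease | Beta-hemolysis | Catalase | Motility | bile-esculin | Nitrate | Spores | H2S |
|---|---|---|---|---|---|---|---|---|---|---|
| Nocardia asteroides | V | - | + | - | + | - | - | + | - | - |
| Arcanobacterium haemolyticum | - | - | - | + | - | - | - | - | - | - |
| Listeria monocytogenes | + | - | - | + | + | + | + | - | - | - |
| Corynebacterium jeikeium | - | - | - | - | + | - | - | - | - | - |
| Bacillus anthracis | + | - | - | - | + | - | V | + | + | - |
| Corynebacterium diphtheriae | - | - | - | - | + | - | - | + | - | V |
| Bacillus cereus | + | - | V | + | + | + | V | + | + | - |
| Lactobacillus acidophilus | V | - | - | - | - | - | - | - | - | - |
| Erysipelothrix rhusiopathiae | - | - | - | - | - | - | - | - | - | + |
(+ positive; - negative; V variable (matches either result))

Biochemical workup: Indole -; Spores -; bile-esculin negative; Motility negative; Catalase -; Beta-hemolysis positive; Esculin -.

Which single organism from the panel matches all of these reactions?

Arcanobacterium haemolyticum

Beta-hemolysis +: excludes 6 organisms — 3 left.
Indole -: all 3 remaining candidates are consistent.
Catalase -: excludes Listeria monocytogenes, Bacillus cereus — 1 left.
Esculin -: the one remaining candidate is consistent.
bile-esculin -: the one remaining candidate is consistent.
Motility -: the one remaining candidate is consistent.
Spores -: the one remaining candidate is consistent.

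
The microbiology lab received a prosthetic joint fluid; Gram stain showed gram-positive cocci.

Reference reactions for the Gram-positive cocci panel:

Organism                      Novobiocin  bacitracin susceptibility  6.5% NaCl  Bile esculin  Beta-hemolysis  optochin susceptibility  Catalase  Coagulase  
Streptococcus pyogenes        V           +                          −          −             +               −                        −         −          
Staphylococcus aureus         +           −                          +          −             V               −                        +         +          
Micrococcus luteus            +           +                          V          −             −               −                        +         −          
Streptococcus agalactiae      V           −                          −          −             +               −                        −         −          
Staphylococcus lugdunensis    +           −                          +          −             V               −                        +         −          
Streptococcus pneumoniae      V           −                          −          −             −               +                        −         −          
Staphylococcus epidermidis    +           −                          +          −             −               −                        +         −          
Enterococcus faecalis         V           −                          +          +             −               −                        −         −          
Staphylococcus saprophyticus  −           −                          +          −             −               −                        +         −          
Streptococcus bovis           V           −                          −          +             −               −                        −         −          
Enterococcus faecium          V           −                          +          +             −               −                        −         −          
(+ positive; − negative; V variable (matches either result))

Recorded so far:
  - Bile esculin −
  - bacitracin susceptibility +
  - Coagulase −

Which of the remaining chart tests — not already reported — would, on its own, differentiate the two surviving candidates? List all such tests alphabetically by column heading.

Beta-hemolysis, Catalase

Coagulase −: excludes Staphylococcus aureus — 10 left.
bacitracin susceptibility +: excludes 8 organisms — 2 left.
Bile esculin −: all 2 remaining candidates are consistent.
Two candidates remain: Micrococcus luteus and Streptococcus pyogenes.
  Novobiocin: + vs V — variable for at least one, does not separate.
  6.5% NaCl: V vs − — variable for at least one, does not separate.
  Beta-hemolysis: Micrococcus luteus −, Streptococcus pyogenes + — discriminates.
  optochin susceptibility: − vs − — same for both, does not separate.
  Catalase: Micrococcus luteus +, Streptococcus pyogenes − — discriminates.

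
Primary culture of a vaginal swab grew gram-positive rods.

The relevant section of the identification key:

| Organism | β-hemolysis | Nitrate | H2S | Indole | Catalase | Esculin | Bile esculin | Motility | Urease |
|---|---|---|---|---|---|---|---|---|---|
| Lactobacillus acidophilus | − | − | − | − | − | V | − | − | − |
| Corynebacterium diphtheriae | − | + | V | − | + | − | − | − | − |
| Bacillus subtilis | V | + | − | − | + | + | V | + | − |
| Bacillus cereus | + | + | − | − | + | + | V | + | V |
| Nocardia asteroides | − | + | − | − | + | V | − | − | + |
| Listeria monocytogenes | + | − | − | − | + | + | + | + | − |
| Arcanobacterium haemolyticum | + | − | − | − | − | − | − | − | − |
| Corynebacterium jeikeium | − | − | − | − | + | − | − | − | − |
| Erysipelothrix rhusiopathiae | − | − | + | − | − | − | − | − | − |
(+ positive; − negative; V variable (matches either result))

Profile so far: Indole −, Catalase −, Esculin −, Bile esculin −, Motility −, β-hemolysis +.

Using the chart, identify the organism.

Catalase −: excludes 6 organisms — 3 left.
Bile esculin −: all 3 remaining candidates are consistent.
β-hemolysis +: excludes Lactobacillus acidophilus, Erysipelothrix rhusiopathiae — 1 left.
Motility −: the one remaining candidate is consistent.
Esculin −: the one remaining candidate is consistent.
Indole −: the one remaining candidate is consistent.

Arcanobacterium haemolyticum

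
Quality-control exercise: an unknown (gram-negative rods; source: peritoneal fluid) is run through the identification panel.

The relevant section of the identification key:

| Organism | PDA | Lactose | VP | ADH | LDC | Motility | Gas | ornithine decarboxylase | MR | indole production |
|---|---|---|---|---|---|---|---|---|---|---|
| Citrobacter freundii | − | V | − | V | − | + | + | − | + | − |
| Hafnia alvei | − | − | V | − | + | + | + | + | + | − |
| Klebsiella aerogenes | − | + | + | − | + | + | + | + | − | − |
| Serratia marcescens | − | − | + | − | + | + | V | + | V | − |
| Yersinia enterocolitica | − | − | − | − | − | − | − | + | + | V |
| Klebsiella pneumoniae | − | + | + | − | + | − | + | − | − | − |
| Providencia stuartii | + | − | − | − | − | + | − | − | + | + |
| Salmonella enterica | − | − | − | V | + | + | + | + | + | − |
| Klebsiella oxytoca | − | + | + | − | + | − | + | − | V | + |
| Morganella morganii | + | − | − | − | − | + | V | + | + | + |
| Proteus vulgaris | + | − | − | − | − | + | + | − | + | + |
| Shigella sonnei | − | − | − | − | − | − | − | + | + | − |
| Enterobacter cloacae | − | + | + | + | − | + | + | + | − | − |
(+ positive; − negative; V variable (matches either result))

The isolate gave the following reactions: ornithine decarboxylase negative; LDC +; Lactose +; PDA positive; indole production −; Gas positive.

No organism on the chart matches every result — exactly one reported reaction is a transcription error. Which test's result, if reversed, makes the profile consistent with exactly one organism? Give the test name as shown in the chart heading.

As reported, no row in the chart matches all 6 reactions.
Reversing LDC → still no organism matches.
Reversing PDA (to −) → unique match: Klebsiella pneumoniae.
Reversing Lactose → still no organism matches.
Reversing indole production → still no organism matches.
Reversing Gas → still no organism matches.
Reversing ornithine decarboxylase → still no organism matches.

PDA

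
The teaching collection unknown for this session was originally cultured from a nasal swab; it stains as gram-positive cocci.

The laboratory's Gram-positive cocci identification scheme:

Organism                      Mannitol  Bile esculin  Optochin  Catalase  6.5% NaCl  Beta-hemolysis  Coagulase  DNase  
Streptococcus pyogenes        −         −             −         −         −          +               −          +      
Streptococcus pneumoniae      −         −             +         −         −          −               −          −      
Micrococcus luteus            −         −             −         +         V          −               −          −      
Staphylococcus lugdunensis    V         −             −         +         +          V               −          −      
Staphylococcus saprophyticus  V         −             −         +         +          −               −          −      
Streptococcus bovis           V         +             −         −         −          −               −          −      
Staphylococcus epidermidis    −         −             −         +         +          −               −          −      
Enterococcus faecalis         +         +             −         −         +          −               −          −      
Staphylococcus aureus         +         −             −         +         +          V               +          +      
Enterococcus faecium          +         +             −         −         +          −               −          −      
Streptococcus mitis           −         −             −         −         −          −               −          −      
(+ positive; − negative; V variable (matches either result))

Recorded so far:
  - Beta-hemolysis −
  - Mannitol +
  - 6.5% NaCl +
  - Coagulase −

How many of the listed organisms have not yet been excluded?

4

6.5% NaCl +: excludes Streptococcus pyogenes, Streptococcus pneumoniae, Streptococcus bovis, Streptococcus mitis — 7 left.
Mannitol +: excludes Micrococcus luteus, Staphylococcus epidermidis — 5 left.
Beta-hemolysis −: all 5 remaining candidates are consistent.
Coagulase −: excludes Staphylococcus aureus — 4 left.
Still consistent: Enterococcus faecalis, Enterococcus faecium, Staphylococcus lugdunensis, Staphylococcus saprophyticus.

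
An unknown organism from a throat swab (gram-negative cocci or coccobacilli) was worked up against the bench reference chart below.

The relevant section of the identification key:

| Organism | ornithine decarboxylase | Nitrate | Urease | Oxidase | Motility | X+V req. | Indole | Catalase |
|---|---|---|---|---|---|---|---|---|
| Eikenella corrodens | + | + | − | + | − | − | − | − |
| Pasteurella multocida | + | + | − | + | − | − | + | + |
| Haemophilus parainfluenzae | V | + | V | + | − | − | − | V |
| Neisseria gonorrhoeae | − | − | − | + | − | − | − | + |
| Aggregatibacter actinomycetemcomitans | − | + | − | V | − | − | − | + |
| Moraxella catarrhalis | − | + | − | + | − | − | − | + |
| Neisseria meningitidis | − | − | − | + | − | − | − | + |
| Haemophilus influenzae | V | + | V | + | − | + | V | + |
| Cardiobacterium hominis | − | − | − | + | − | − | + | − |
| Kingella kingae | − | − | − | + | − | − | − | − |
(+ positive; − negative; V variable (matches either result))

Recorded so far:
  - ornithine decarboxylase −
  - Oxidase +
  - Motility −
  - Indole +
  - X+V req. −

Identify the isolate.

Cardiobacterium hominis

ornithine decarboxylase −: excludes Eikenella corrodens, Pasteurella multocida — 8 left.
Motility −: all 8 remaining candidates are consistent.
X+V req. −: excludes Haemophilus influenzae — 7 left.
Oxidase +: all 7 remaining candidates are consistent.
Indole +: excludes 6 organisms — 1 left.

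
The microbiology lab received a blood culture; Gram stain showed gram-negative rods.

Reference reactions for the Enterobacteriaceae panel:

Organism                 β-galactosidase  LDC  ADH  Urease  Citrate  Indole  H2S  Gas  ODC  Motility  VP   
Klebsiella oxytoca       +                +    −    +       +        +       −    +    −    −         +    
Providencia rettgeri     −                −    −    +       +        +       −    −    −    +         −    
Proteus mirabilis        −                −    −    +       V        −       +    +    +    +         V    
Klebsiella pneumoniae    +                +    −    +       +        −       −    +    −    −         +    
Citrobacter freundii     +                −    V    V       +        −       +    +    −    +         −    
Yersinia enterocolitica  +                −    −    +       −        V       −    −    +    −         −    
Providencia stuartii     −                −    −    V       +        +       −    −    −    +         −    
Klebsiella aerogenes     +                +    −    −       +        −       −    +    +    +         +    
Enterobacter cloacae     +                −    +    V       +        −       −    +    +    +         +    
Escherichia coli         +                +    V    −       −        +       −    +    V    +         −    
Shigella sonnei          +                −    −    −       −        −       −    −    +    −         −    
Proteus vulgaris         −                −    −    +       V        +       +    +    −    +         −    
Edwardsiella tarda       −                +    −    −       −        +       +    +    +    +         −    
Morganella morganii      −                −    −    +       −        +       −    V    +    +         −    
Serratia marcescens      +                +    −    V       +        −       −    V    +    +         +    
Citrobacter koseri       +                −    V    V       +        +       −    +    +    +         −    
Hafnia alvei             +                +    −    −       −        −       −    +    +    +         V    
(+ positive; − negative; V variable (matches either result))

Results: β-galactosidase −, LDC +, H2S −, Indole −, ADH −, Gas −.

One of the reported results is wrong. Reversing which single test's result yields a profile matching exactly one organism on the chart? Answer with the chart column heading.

β-galactosidase

As reported, no row in the chart matches all 6 reactions.
Reversing H2S → still no organism matches.
Reversing Gas → still no organism matches.
Reversing ADH → still no organism matches.
Reversing LDC → still no organism matches.
Reversing Indole → still no organism matches.
Reversing β-galactosidase (to +) → unique match: Serratia marcescens.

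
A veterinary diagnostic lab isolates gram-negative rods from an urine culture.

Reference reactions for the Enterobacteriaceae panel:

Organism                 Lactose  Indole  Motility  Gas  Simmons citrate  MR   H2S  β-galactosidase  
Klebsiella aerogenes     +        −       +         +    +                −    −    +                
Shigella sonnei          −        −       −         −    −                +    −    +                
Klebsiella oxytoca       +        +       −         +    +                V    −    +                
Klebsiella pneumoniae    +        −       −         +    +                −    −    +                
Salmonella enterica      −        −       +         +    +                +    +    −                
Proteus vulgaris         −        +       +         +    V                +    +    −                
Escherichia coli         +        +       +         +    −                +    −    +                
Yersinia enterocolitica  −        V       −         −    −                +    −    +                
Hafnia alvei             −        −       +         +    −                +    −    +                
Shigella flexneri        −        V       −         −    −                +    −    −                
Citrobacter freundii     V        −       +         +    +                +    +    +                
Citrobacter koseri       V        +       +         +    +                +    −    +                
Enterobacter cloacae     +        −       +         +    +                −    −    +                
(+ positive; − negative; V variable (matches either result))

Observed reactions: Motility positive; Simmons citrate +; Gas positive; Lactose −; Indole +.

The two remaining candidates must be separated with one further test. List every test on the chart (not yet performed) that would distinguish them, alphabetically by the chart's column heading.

H2S, β-galactosidase

Lactose −: excludes 5 organisms — 8 left.
Simmons citrate +: excludes Shigella sonnei, Yersinia enterocolitica, Hafnia alvei, Shigella flexneri — 4 left.
Motility +: all 4 remaining candidates are consistent.
Gas +: all 4 remaining candidates are consistent.
Indole +: excludes Salmonella enterica, Citrobacter freundii — 2 left.
Two candidates remain: Citrobacter koseri and Proteus vulgaris.
  MR: + vs + — same for both, does not separate.
  H2S: Citrobacter koseri −, Proteus vulgaris + — discriminates.
  β-galactosidase: Citrobacter koseri +, Proteus vulgaris − — discriminates.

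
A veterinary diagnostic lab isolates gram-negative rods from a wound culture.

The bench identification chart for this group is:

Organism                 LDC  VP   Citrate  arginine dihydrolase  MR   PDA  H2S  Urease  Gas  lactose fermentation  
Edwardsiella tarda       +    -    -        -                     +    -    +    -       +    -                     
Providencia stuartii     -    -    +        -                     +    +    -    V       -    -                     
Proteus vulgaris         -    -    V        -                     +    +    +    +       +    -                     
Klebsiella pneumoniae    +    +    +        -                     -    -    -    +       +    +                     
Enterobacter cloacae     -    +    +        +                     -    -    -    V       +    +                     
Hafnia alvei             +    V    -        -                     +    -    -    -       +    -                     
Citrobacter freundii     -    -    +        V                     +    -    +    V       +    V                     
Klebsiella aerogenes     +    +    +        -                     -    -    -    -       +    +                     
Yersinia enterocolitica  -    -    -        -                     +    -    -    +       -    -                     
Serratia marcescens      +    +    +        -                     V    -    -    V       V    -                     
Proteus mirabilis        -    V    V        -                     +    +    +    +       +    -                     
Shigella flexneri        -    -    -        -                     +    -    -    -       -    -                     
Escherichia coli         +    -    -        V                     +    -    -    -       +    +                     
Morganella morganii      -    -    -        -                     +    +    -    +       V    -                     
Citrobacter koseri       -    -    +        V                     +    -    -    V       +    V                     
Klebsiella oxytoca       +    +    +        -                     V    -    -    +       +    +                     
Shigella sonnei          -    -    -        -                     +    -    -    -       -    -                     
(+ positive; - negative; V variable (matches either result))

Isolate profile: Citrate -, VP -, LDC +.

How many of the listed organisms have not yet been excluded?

3

LDC +: excludes 10 organisms — 7 left.
Citrate -: excludes Klebsiella pneumoniae, Klebsiella aerogenes, Serratia marcescens, Klebsiella oxytoca — 3 left.
VP -: all 3 remaining candidates are consistent.
Still consistent: Edwardsiella tarda, Escherichia coli, Hafnia alvei.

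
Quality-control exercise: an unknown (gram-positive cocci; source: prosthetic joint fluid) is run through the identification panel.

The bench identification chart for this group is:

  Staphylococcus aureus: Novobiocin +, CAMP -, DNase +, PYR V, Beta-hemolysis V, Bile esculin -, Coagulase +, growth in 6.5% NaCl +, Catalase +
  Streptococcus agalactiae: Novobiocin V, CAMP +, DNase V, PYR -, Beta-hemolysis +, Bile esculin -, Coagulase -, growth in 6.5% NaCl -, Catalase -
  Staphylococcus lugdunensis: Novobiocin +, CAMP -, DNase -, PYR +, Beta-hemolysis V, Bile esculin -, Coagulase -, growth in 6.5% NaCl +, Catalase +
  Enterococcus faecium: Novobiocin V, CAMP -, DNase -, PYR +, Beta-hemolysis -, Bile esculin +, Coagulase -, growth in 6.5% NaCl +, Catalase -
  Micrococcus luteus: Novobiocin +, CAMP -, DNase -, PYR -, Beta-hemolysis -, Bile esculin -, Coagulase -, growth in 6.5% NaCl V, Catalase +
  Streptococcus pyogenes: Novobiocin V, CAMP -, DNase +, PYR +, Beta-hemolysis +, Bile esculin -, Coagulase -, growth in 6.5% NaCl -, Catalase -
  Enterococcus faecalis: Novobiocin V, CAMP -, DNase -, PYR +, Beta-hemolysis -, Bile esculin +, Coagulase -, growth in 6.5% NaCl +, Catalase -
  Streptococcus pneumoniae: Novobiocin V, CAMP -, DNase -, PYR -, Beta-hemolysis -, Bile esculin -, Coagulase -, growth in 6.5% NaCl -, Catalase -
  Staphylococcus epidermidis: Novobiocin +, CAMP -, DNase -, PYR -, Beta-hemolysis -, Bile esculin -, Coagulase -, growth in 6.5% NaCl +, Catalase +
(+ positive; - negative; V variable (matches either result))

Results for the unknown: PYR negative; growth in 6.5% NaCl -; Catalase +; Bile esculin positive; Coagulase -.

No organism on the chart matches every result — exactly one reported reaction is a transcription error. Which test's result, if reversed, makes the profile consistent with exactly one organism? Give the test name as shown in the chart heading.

As reported, no row in the chart matches all 5 reactions.
Reversing Catalase → still no organism matches.
Reversing Bile esculin (to -) → unique match: Micrococcus luteus.
Reversing PYR → still no organism matches.
Reversing Coagulase → still no organism matches.
Reversing growth in 6.5% NaCl → still no organism matches.

Bile esculin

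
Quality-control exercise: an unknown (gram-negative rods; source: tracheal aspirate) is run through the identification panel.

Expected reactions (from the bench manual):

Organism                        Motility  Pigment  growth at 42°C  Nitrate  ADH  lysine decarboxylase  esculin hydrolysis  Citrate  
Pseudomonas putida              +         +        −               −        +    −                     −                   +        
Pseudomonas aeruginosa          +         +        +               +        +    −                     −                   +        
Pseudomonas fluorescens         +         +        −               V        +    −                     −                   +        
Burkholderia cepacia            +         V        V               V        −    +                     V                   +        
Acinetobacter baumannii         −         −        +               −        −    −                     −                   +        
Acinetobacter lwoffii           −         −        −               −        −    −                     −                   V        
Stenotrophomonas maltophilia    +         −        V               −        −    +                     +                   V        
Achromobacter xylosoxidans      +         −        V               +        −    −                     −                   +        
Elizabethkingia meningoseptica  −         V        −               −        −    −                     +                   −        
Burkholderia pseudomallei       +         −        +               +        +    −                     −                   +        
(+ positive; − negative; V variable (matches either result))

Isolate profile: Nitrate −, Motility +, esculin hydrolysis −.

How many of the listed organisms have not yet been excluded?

3

Nitrate −: excludes Pseudomonas aeruginosa, Achromobacter xylosoxidans, Burkholderia pseudomallei — 7 left.
esculin hydrolysis −: excludes Stenotrophomonas maltophilia, Elizabethkingia meningoseptica — 5 left.
Motility +: excludes Acinetobacter baumannii, Acinetobacter lwoffii — 3 left.
Still consistent: Burkholderia cepacia, Pseudomonas fluorescens, Pseudomonas putida.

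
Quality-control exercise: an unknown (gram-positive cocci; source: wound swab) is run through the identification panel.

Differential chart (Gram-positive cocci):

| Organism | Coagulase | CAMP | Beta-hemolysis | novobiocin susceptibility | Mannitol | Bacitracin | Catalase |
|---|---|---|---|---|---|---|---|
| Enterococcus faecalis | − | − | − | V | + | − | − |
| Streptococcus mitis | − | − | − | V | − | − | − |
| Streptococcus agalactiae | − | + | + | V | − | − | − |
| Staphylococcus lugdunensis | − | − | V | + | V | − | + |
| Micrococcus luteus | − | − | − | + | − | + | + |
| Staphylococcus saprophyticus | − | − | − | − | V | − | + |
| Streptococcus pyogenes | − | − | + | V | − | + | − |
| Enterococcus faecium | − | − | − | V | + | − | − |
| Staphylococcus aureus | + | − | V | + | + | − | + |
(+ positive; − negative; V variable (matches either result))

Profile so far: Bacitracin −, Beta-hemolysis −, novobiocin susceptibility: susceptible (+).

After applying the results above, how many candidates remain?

5

novobiocin susceptibility +: excludes Staphylococcus saprophyticus — 8 left.
Bacitracin −: excludes Micrococcus luteus, Streptococcus pyogenes — 6 left.
Beta-hemolysis −: excludes Streptococcus agalactiae — 5 left.
Still consistent: Enterococcus faecalis, Enterococcus faecium, Staphylococcus aureus, Staphylococcus lugdunensis, Streptococcus mitis.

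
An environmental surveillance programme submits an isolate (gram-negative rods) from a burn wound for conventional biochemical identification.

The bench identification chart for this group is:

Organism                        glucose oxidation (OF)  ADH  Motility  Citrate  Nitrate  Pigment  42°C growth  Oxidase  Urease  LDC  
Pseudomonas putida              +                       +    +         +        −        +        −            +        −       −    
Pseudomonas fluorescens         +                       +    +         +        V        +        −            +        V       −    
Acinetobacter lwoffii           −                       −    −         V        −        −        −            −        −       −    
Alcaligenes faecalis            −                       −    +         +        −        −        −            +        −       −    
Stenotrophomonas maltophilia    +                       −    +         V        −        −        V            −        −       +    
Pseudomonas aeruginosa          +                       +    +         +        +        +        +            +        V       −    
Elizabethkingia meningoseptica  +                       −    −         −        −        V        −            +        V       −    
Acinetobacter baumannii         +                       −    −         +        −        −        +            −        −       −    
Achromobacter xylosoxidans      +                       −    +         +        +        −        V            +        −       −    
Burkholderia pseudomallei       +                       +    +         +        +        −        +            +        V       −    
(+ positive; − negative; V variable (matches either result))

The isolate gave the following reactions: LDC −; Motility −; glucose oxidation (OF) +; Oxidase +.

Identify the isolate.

Elizabethkingia meningoseptica

glucose oxidation (OF) +: excludes Acinetobacter lwoffii, Alcaligenes faecalis — 8 left.
Motility −: excludes 6 organisms — 2 left.
Oxidase +: excludes Acinetobacter baumannii — 1 left.
LDC −: the one remaining candidate is consistent.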